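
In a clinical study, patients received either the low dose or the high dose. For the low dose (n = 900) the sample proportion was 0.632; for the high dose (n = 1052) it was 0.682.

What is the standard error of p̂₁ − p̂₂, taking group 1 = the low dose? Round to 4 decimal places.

0.0216

SE₁ = √(p̂₁(1−p̂₁)/n₁) = √(0.6320·0.3680/900) = 0.01608; SE₂ = √(0.6820·0.3180/1052) = 0.01436.
Independent samples: SE of the difference = √(SE₁² + SE₂²) = √(0.0002585664 + 0.0002062096) = 0.02156.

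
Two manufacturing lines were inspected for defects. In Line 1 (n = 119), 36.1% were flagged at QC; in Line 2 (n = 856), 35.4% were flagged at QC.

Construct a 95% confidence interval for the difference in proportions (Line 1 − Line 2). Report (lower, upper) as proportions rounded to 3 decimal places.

SE₁ = √(p̂₁(1−p̂₁)/n₁) = √(0.3610·0.6390/119) = 0.04403; SE₂ = √(0.3540·0.6460/856) = 0.01634.
Independent samples: SE of the difference = √(SE₁² + SE₂²) = √(0.0019386409 + 0.0002669956) = 0.04696.
z* for 95% confidence is 1.960, so the margin of error is 1.960 × 0.04696 = 0.09204.
Point estimate p̂₁ − p̂₂ = 0.3610 − 0.3540 = 0.0070.
0.0070 ± 0.09204 → (-0.085, 0.099).

(-0.085, 0.099)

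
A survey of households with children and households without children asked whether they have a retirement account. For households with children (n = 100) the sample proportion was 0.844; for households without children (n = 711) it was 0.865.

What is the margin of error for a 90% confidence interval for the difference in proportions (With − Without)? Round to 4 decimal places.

The two standard errors are √(0.8440×0.1560/100) = 0.03629 and √(0.8650×0.1350/711) = 0.01282.
Because the samples are independent, SE_diff = √(0.03629² + 0.01282²) = 0.03849.
Using z* = 1.645 for 90%, ME = 1.645 × 0.03849 = 0.06332.

0.0633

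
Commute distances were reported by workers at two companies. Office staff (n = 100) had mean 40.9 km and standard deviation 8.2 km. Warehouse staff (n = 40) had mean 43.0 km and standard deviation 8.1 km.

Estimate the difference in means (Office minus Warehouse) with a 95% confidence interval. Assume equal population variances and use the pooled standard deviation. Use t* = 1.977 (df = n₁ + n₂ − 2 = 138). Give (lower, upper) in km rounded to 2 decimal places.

s_p = √[((n₁−1)s₁² + (n₂−1)s₂²)/(n₁+n₂−2)] = √[(99·8.2² + 39·8.1²)/138] = 8.1719.
SE = 8.1719·√(1/100 + 1/40) = 1.5288.
With t* = 1.977, margin = 1.977 × 1.5288 = 3.0224.
x̄₁ − x̄₂ = 40.9 − 43.0 = -2.1000; interval -2.1000 ± 3.0224 = (-5.12, 0.92).

(-5.12, 0.92)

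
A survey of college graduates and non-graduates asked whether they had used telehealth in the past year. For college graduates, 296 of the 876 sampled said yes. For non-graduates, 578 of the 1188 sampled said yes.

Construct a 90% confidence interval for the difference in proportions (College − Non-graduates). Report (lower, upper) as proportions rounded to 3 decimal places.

Sample proportions: 296/876 = 0.3379, 578/1188 = 0.4865.
Each SE is √(p̂(1−p̂)/n): √(0.3379·0.6621/876) = 0.01598 and √(0.4865·0.5135/1188) = 0.01450.
SE(p̂₁ − p̂₂) = √(SE₁² + SE₂²) = √(0.0002553604 + 0.00021025) = 0.02158, since the two samples are independent.
At 90% confidence z* = 1.645; margin = 1.645 × 0.02158 = 0.03550.
The difference is 0.3379 − 0.4865 = -0.1486, so the interval is -0.1486 ± 0.03550 = (-0.184, -0.113).

(-0.184, -0.113)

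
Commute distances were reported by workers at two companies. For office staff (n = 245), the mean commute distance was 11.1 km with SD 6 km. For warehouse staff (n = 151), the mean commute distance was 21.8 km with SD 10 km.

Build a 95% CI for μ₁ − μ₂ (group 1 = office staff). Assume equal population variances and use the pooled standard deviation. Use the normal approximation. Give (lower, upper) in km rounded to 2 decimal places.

s_p = √[((n₁−1)s₁² + (n₂−1)s₂²)/(n₁+n₂−2)] = √[(244·6² + 150·10²)/394] = 7.7695.
SE = 7.7695·√(1/245 + 1/151) = 0.8038.
With z* = 1.960, margin = 1.960 × 0.8038 = 1.5754.
x̄₁ − x̄₂ = 11.1 − 21.8 = -10.7000; interval -10.7000 ± 1.5754 = (-12.28, -9.12).

(-12.28, -9.12)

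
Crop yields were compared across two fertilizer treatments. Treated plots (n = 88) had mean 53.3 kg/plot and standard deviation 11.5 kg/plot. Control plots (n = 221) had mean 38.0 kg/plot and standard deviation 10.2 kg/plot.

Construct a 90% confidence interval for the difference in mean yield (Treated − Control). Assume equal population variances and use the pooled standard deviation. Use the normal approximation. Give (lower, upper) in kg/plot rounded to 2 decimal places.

(13.11, 17.49)

s_p = √[((n₁−1)s₁² + (n₂−1)s₂²)/(n₁+n₂−2)] = √[(87·11.5² + 220·10.2²)/307] = 10.5846.
SE = 10.5846·√(1/88 + 1/221) = 1.3342.
With z* = 1.645, margin = 1.645 × 1.3342 = 2.1948.
x̄₁ − x̄₂ = 53.3 − 38.0 = 15.3000; interval 15.3000 ± 2.1948 = (13.11, 17.49).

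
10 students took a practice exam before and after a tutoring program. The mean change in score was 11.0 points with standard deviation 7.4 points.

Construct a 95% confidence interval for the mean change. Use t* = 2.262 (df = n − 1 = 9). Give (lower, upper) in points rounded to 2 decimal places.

Paired design: SE = s_d/√n = 7.4/√10 = 2.3401.
t* = 2.262; margin of error = 2.262 × 2.3401 = 5.2933.
11.0 ± 5.2933 → (5.71, 16.29).

(5.71, 16.29)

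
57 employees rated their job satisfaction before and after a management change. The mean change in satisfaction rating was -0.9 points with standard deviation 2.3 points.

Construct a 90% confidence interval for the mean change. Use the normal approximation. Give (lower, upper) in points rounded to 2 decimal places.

(-1.40, -0.40)

Paired design: SE = s_d/√n = 2.3/√57 = 0.3046.
z* = 1.645; margin of error = 1.645 × 0.3046 = 0.5011.
-0.9 ± 0.5011 → (-1.40, -0.40).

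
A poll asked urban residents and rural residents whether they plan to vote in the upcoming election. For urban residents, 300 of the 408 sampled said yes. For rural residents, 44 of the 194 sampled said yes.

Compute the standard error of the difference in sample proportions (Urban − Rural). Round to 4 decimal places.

First, p̂₁ = 300/408 = 0.7353; p̂₂ = 44/194 = 0.2268.
The two standard errors are √(0.7353×0.2647/408) = 0.02184 and √(0.2268×0.7732/194) = 0.03007.
Because the samples are independent, SE_diff = √(0.02184² + 0.03007²) = 0.03716.

0.0372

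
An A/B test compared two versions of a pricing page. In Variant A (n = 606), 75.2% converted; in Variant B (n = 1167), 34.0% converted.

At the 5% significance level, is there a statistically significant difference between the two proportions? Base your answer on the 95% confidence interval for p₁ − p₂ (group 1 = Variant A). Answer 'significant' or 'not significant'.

significant

The two standard errors are √(0.7520×0.2480/606) = 0.01754 and √(0.3400×0.6600/1167) = 0.01387.
Because the samples are independent, SE_diff = √(0.01754² + 0.01387²) = 0.02236.
Using z* = 1.960 for 95%, ME = 1.960 × 0.02236 = 0.04383.
p̂₁ − p̂₂ = 0.4120; interval 0.4120 ± 0.04383 gives (0.36817, 0.45583).
The interval (0.36817, 0.45583) does not contain 0, so the difference is significant.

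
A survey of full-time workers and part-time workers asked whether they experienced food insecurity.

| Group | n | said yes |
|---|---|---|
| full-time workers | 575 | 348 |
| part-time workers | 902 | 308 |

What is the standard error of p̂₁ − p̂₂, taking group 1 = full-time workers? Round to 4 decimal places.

0.0258

p̂₁ = 348/575 = 0.6052 and p̂₂ = 308/902 = 0.3415.
SE₁ = √(p̂₁(1−p̂₁)/n₁) = √(0.6052·0.3948/575) = 0.02038; SE₂ = √(0.3415·0.6585/902) = 0.01579.
Independent samples: SE of the difference = √(SE₁² + SE₂²) = √(0.0004153444 + 0.0002493241) = 0.02578.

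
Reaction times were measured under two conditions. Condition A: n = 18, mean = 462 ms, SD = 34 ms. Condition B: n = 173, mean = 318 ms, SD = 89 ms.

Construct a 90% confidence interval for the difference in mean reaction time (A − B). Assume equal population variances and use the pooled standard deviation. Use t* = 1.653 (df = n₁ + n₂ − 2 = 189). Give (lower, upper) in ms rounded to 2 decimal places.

(108.99, 179.01)

s_p = √[((n₁−1)s₁² + (n₂−1)s₂²)/(n₁+n₂−2)] = √[(17·34² + 172·89²)/189] = 85.5132.
SE = 85.5132·√(1/18 + 1/173) = 21.1783.
With t* = 1.653, margin = 1.653 × 21.1783 = 35.0077.
x̄₁ − x̄₂ = 462 − 318 = 144.0000; interval 144.0000 ± 35.0077 = (108.99, 179.01).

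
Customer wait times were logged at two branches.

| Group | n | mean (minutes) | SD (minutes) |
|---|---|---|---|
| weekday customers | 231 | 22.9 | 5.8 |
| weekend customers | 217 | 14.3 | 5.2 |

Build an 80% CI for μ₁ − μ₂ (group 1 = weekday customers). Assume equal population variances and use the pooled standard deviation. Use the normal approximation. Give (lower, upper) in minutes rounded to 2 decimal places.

Pooled variance s_p² = [230·5.8² + 216·5.2²] / (231+217−2) = 30.4436, so s_p = 5.5176.
SE_diff = s_p·√(1/n₁ + 1/n₂) = 5.5176·√(1/231 + 1/217) = 0.5216.
z* = 1.282; margin = 1.282 × 0.5216 = 0.6687.
Difference = 22.9 − 14.3 = 8.6000.
8.6000 ± 0.6687 → (7.93, 9.27).

(7.93, 9.27)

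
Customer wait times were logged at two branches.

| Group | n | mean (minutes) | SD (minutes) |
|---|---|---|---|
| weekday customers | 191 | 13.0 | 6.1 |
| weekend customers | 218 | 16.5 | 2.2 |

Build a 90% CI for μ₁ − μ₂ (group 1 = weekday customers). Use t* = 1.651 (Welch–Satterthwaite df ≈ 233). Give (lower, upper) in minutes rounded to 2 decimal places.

Standard errors of each mean: 6.1/√191 = 0.4414 and 2.2/√218 = 0.1490.
SE(x̄₁ − x̄₂) = √(0.4414² + 0.1490²) = 0.4659 for independent samples with unequal variances.
With t* = 1.651, the margin is 1.651 × 0.4659 = 0.7692.
x̄₁ − x̄₂ = 13.0 − 16.5 = -3.5000; the interval is -3.5000 ± 0.7692 = (-4.27, -2.73).

(-4.27, -2.73)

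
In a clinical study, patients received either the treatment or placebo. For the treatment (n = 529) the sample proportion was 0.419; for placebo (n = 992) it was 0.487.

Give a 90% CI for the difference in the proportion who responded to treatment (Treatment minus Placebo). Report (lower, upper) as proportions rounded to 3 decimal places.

SE₁ = √(p̂₁(1−p̂₁)/n₁) = √(0.4190·0.5810/529) = 0.02145; SE₂ = √(0.4870·0.5130/992) = 0.01587.
Independent samples: SE of the difference = √(SE₁² + SE₂²) = √(0.0004601025 + 0.0002518569) = 0.02668.
z* for 90% confidence is 1.645, so the margin of error is 1.645 × 0.02668 = 0.04389.
Point estimate p̂₁ − p̂₂ = 0.4190 − 0.4870 = -0.0680.
-0.0680 ± 0.04389 → (-0.112, -0.024).

(-0.112, -0.024)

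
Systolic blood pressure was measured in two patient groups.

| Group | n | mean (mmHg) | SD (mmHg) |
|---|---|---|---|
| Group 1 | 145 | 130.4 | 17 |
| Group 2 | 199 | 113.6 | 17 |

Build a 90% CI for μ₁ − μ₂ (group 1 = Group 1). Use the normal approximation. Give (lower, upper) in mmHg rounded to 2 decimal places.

Per-group SEs: s₁/√n₁ = 17/√145 = 1.4118, s₂/√n₂ = 17/√199 = 1.2051.
Unpooled SE of the difference: √(1.99317924 + 1.45226601) = 1.8562.
Margin of error = z* · SE = 1.645 × 1.8562 = 3.0534.
x̄₁ − x̄₂ = 130.4 − 113.6 = 16.8000.
CI: 16.8000 ± 3.0534 = (13.75, 19.85).

(13.75, 19.85)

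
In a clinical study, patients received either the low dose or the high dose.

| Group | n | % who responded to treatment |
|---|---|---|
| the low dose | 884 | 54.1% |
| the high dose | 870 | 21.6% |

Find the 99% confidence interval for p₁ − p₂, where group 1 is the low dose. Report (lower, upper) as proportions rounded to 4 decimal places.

The two standard errors are √(0.5410×0.4590/884) = 0.01676 and √(0.2160×0.7840/870) = 0.01395.
Because the samples are independent, SE_diff = √(0.01676² + 0.01395²) = 0.02181.
Using z* = 2.576 for 99%, ME = 2.576 × 0.02181 = 0.05618.
p̂₁ − p̂₂ = 0.3250; interval 0.3250 ± 0.05618 gives (0.2688, 0.3812).

(0.2688, 0.3812)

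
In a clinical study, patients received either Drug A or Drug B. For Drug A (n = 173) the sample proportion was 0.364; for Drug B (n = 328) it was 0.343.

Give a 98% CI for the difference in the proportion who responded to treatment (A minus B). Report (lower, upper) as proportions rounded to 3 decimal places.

(-0.084, 0.126)

The two standard errors are √(0.3640×0.6360/173) = 0.03658 and √(0.3430×0.6570/328) = 0.02621.
Because the samples are independent, SE_diff = √(0.03658² + 0.02621²) = 0.04500.
Using z* = 2.326 for 98%, ME = 2.326 × 0.04500 = 0.10467.
p̂₁ − p̂₂ = 0.0210; interval 0.0210 ± 0.10467 gives (-0.084, 0.126).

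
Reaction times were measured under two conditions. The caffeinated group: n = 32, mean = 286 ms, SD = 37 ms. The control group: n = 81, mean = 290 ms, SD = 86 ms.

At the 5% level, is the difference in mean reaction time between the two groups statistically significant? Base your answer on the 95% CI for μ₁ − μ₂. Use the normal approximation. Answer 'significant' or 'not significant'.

Per-group SEs: s₁/√n₁ = 37/√32 = 6.5407, s₂/√n₂ = 86/√81 = 9.5556.
Unpooled SE of the difference: √(42.78075649 + 91.30949136) = 11.5797.
Margin of error = z* · SE = 1.960 × 11.5797 = 22.6962.
x̄₁ − x̄₂ = 286 − 290 = -4.0000.
CI: -4.0000 ± 22.6962 = (-26.6962, 18.6962).
The interval (-26.6962, 18.6962) contains 0, so the difference is not significant.

not significant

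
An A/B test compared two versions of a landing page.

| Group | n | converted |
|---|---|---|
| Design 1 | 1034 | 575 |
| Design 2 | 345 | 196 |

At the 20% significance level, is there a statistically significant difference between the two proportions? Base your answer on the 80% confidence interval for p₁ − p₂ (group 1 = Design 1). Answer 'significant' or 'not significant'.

not significant

Sample proportions: 575/1034 = 0.5561, 196/345 = 0.5681.
Each SE is √(p̂(1−p̂)/n): √(0.5561·0.4439/1034) = 0.01545 and √(0.5681·0.4319/345) = 0.02667.
SE(p̂₁ − p̂₂) = √(SE₁² + SE₂²) = √(0.0002387025 + 0.0007112889) = 0.03082, since the two samples are independent.
At 80% confidence z* = 1.282; margin = 1.282 × 0.03082 = 0.03951.
The difference is 0.5561 − 0.5681 = -0.0120, so the interval is -0.0120 ± 0.03951 = (-0.05151, 0.02751).
The interval (-0.05151, 0.02751) contains 0, so the difference is not significant.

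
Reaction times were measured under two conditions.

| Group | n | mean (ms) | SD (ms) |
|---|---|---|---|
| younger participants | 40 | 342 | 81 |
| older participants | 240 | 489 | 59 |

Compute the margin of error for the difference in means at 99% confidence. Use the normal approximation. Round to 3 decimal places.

SE₁ = s₁/√n₁ = 81/√40 = 12.8072; SE₂ = 59/√240 = 3.8084.
Independent samples, unequal variances: SE_diff = √(SE₁² + SE₂²) = √(164.02437184 + 14.50391056) = 13.3614.
z* = 2.576, so margin of error = 2.576 × 13.3614 = 34.4190.

34.419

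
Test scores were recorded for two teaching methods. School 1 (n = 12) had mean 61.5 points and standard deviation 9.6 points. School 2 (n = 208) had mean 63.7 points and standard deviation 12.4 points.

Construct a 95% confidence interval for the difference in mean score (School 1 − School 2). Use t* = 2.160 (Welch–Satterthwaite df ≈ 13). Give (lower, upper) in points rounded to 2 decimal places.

(-8.47, 4.07)

SE₁ = s₁/√n₁ = 9.6/√12 = 2.7713; SE₂ = 12.4/√208 = 0.8598.
Independent samples, unequal variances: SE_diff = √(SE₁² + SE₂²) = √(7.68010369 + 0.73925604) = 2.9016.
t* = 2.160, so margin of error = 2.160 × 2.9016 = 6.2675.
Difference in means = 61.5 − 63.7 = -2.2000.
-2.2000 ± 6.2675 → (-8.47, 4.07).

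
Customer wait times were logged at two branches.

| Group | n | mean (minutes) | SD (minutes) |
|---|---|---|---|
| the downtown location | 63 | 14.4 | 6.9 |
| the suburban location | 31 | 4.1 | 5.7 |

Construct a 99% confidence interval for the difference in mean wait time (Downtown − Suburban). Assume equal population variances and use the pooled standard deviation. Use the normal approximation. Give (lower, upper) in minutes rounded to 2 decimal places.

Pooled variance s_p² = [62·6.9² + 30·5.7²] / (63+31−2) = 42.6796, so s_p = 6.5330.
SE_diff = s_p·√(1/n₁ + 1/n₂) = 6.5330·√(1/63 + 1/31) = 1.4333.
z* = 2.576; margin = 2.576 × 1.4333 = 3.6922.
Difference = 14.4 − 4.1 = 10.3000.
10.3000 ± 3.6922 → (6.61, 13.99).

(6.61, 13.99)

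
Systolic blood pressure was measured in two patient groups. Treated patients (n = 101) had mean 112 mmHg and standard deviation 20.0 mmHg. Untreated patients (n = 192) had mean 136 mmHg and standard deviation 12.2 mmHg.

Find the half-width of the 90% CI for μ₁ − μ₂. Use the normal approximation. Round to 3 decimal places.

3.580

Standard errors of each mean: 20.0/√101 = 1.9901 and 12.2/√192 = 0.8805.
SE(x̄₁ − x̄₂) = √(1.9901² + 0.8805²) = 2.1762 for independent samples with unequal variances.
With z* = 1.645, the margin is 1.645 × 2.1762 = 3.5798.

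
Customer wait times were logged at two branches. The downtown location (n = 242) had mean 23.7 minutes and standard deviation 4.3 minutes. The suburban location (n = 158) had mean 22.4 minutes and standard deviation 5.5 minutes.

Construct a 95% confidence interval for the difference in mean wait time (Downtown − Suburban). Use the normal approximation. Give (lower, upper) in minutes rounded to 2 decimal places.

(0.29, 2.31)

SE₁ = s₁/√n₁ = 4.3/√242 = 0.2764; SE₂ = 5.5/√158 = 0.4376.
Independent samples, unequal variances: SE_diff = √(SE₁² + SE₂²) = √(0.07639696 + 0.19149376) = 0.5176.
z* = 1.960, so margin of error = 1.960 × 0.5176 = 1.0145.
Difference in means = 23.7 − 22.4 = 1.3000.
1.3000 ± 1.0145 → (0.29, 2.31).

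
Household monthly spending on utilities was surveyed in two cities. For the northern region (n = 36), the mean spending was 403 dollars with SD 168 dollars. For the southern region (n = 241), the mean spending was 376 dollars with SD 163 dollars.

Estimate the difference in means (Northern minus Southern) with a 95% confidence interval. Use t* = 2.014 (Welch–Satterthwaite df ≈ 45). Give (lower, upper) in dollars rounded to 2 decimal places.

(-33.23, 87.23)

SE₁ = s₁/√n₁ = 168/√36 = 28.0000; SE₂ = 163/√241 = 10.4998.
Independent samples, unequal variances: SE_diff = √(SE₁² + SE₂²) = √(784.0 + 110.24580004) = 29.9039.
t* = 2.014, so margin of error = 2.014 × 29.9039 = 60.2265.
Difference in means = 403 − 376 = 27.0000.
27.0000 ± 60.2265 → (-33.23, 87.23).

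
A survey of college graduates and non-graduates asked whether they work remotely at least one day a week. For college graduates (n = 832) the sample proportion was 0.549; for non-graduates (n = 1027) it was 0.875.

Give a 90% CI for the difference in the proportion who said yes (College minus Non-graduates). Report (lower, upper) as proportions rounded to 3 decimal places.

Each SE is √(p̂(1−p̂)/n): √(0.5490·0.4510/832) = 0.01725 and √(0.8750·0.1250/1027) = 0.01032.
SE(p̂₁ − p̂₂) = √(SE₁² + SE₂²) = √(0.0002975625 + 0.0001065024) = 0.02010, since the two samples are independent.
At 90% confidence z* = 1.645; margin = 1.645 × 0.02010 = 0.03306.
The difference is 0.5490 − 0.8750 = -0.3260, so the interval is -0.3260 ± 0.03306 = (-0.359, -0.293).

(-0.359, -0.293)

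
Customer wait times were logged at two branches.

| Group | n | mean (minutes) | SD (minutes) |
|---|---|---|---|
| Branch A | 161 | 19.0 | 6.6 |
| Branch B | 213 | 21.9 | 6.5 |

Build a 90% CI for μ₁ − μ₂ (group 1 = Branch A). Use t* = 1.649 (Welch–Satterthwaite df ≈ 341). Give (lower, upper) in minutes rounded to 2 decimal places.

Per-group SEs: s₁/√n₁ = 6.6/√161 = 0.5202, s₂/√n₂ = 6.5/√213 = 0.4454.
Unpooled SE of the difference: √(0.27060804 + 0.19838116) = 0.6848.
Margin of error = t* · SE = 1.649 × 0.6848 = 1.1292.
x̄₁ − x̄₂ = 19.0 − 21.9 = -2.9000.
CI: -2.9000 ± 1.1292 = (-4.03, -1.77).

(-4.03, -1.77)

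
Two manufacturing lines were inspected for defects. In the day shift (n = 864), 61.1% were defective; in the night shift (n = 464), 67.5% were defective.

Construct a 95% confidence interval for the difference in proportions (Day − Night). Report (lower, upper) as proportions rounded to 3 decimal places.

(-0.118, -0.010)

Each SE is √(p̂(1−p̂)/n): √(0.6110·0.3890/864) = 0.01659 and √(0.6750·0.3250/464) = 0.02174.
SE(p̂₁ − p̂₂) = √(SE₁² + SE₂²) = √(0.0002752281 + 0.0004726276) = 0.02735, since the two samples are independent.
At 95% confidence z* = 1.960; margin = 1.960 × 0.02735 = 0.05361.
The difference is 0.6110 − 0.6750 = -0.0640, so the interval is -0.0640 ± 0.05361 = (-0.118, -0.010).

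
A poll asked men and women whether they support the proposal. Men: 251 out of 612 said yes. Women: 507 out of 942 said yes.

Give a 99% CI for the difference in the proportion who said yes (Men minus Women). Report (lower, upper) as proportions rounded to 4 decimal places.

First, p̂₁ = 251/612 = 0.4101; p̂₂ = 507/942 = 0.5382.
The two standard errors are √(0.4101×0.5899/612) = 0.01988 and √(0.5382×0.4618/942) = 0.01624.
Because the samples are independent, SE_diff = √(0.01988² + 0.01624²) = 0.02567.
Using z* = 2.576 for 99%, ME = 2.576 × 0.02567 = 0.06613.
p̂₁ − p̂₂ = -0.1281; interval -0.1281 ± 0.06613 gives (-0.1942, -0.0620).

(-0.1942, -0.0620)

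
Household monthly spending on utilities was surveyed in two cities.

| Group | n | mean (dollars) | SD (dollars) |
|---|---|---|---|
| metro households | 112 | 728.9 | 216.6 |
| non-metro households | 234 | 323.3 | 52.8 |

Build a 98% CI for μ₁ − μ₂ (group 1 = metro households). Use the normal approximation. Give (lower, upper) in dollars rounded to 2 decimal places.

SE₁ = s₁/√n₁ = 216.6/√112 = 20.4668; SE₂ = 52.8/√234 = 3.4516.
Independent samples, unequal variances: SE_diff = √(SE₁² + SE₂²) = √(418.88990224 + 11.91354256) = 20.7558.
z* = 2.326, so margin of error = 2.326 × 20.7558 = 48.2780.
Difference in means = 728.9 − 323.3 = 405.6000.
405.6000 ± 48.2780 → (357.32, 453.88).

(357.32, 453.88)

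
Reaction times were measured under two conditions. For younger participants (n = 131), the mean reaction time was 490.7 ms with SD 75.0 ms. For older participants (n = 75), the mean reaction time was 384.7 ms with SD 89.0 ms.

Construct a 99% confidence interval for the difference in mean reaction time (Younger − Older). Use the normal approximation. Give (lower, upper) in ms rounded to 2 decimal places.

Standard errors of each mean: 75.0/√131 = 6.5528 and 89.0/√75 = 10.2768.
SE(x̄₁ − x̄₂) = √(6.5528² + 10.2768²) = 12.1882 for independent samples with unequal variances.
With z* = 2.576, the margin is 2.576 × 12.1882 = 31.3968.
x̄₁ − x̄₂ = 490.7 − 384.7 = 106.0000; the interval is 106.0000 ± 31.3968 = (74.60, 137.40).

(74.60, 137.40)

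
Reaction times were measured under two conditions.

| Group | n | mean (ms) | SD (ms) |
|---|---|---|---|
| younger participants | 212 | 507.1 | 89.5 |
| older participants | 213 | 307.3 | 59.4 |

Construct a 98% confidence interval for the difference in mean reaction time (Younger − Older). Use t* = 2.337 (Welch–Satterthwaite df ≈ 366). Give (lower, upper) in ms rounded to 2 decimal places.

(182.57, 217.03)

Per-group SEs: s₁/√n₁ = 89.5/√212 = 6.1469, s₂/√n₂ = 59.4/√213 = 4.0700.
Unpooled SE of the difference: √(37.78437961 + 16.5649) = 7.3722.
Margin of error = t* · SE = 2.337 × 7.3722 = 17.2288.
x̄₁ − x̄₂ = 507.1 − 307.3 = 199.8000.
CI: 199.8000 ± 17.2288 = (182.57, 217.03).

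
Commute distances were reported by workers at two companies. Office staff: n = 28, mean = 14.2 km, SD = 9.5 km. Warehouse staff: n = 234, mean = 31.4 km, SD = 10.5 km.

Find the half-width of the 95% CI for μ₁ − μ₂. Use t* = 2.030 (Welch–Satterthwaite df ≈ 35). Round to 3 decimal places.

Standard errors of each mean: 9.5/√28 = 1.7953 and 10.5/√234 = 0.6864.
SE(x̄₁ − x̄₂) = √(1.7953² + 0.6864²) = 1.9220 for independent samples with unequal variances.
With t* = 2.030, the margin is 2.030 × 1.9220 = 3.9017.

3.902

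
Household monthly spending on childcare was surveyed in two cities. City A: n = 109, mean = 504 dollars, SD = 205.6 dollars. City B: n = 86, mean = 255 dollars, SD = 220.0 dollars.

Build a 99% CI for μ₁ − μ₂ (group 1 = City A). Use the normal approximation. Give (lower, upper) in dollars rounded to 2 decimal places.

(169.58, 328.42)

Per-group SEs: s₁/√n₁ = 205.6/√109 = 19.6929, s₂/√n₂ = 220.0/√86 = 23.7232.
Unpooled SE of the difference: √(387.81031041 + 562.79021824) = 30.8318.
Margin of error = z* · SE = 2.576 × 30.8318 = 79.4227.
x̄₁ − x̄₂ = 504 − 255 = 249.0000.
CI: 249.0000 ± 79.4227 = (169.58, 328.42).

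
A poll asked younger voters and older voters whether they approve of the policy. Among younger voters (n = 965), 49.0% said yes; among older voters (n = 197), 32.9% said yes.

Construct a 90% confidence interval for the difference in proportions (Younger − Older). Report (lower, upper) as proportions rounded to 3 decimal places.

(0.100, 0.222)

SE₁ = √(p̂₁(1−p̂₁)/n₁) = √(0.4900·0.5100/965) = 0.01609; SE₂ = √(0.3290·0.6710/197) = 0.03348.
Independent samples: SE of the difference = √(SE₁² + SE₂²) = √(0.0002588881 + 0.0011209104) = 0.03715.
z* for 90% confidence is 1.645, so the margin of error is 1.645 × 0.03715 = 0.06111.
Point estimate p̂₁ − p̂₂ = 0.4900 − 0.3290 = 0.1610.
0.1610 ± 0.06111 → (0.100, 0.222).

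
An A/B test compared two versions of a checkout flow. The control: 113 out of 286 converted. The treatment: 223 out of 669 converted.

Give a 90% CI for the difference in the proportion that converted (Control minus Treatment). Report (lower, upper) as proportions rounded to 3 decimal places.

(0.006, 0.118)

First, p̂₁ = 113/286 = 0.3951; p̂₂ = 223/669 = 0.3333.
The two standard errors are √(0.3951×0.6049/286) = 0.02891 and √(0.3333×0.6667/669) = 0.01823.
Because the samples are independent, SE_diff = √(0.02891² + 0.01823²) = 0.03418.
Using z* = 1.645 for 90%, ME = 1.645 × 0.03418 = 0.05623.
p̂₁ − p̂₂ = 0.0618; interval 0.0618 ± 0.05623 gives (0.006, 0.118).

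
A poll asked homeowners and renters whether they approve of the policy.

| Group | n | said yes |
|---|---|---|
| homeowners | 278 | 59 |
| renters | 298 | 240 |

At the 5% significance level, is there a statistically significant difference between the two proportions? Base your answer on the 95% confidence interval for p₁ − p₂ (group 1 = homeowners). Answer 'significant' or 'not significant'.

significant

First, p̂₁ = 59/278 = 0.2122; p̂₂ = 240/298 = 0.8054.
The two standard errors are √(0.2122×0.7878/278) = 0.02452 and √(0.8054×0.1946/298) = 0.02293.
Because the samples are independent, SE_diff = √(0.02452² + 0.02293²) = 0.03357.
Using z* = 1.960 for 95%, ME = 1.960 × 0.03357 = 0.06580.
p̂₁ − p̂₂ = -0.5932; interval -0.5932 ± 0.06580 gives (-0.65900, -0.52740).
The interval (-0.65900, -0.52740) does not contain 0, so the difference is significant.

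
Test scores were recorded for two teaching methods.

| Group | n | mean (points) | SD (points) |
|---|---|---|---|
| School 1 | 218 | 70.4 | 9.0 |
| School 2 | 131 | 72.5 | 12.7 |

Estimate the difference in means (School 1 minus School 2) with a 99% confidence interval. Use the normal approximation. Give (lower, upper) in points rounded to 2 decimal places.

SE₁ = s₁/√n₁ = 9.0/√218 = 0.6096; SE₂ = 12.7/√131 = 1.1096.
Independent samples, unequal variances: SE_diff = √(SE₁² + SE₂²) = √(0.37161216 + 1.23121216) = 1.2660.
z* = 2.576, so margin of error = 2.576 × 1.2660 = 3.2612.
Difference in means = 70.4 − 72.5 = -2.1000.
-2.1000 ± 3.2612 → (-5.36, 1.16).

(-5.36, 1.16)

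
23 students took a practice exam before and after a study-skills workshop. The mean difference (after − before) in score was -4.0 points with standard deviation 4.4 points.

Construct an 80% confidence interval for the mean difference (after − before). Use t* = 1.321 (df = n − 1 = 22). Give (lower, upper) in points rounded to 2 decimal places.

This is a matched-pairs design, so SE = s_d/√n = 4.4/√23 = 0.9175.
Margin = 1.321 × 0.9175 = 1.2120; the interval is -4.0 ± 1.2120 = (-5.21, -2.79).

(-5.21, -2.79)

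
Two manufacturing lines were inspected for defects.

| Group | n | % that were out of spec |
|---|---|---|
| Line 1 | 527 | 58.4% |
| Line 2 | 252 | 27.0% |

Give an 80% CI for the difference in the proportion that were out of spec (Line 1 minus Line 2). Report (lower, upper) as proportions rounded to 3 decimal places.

(0.269, 0.359)

The two standard errors are √(0.5840×0.4160/527) = 0.02147 and √(0.2700×0.7300/252) = 0.02797.
Because the samples are independent, SE_diff = √(0.02147² + 0.02797²) = 0.03526.
Using z* = 1.282 for 80%, ME = 1.282 × 0.03526 = 0.04520.
p̂₁ − p̂₂ = 0.3140; interval 0.3140 ± 0.04520 gives (0.269, 0.359).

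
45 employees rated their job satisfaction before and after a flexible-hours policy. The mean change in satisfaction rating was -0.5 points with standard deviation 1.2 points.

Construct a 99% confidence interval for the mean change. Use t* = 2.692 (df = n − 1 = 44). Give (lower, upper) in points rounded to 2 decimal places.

(-0.98, -0.02)

This is a matched-pairs design, so SE = s_d/√n = 1.2/√45 = 0.1789.
Margin = 2.692 × 0.1789 = 0.4816; the interval is -0.5 ± 0.4816 = (-0.98, -0.02).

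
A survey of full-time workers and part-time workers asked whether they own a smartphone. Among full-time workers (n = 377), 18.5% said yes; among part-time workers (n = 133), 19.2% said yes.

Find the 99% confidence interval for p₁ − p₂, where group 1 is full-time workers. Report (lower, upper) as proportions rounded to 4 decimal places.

(-0.1090, 0.0950)

SE₁ = √(p̂₁(1−p̂₁)/n₁) = √(0.1850·0.8150/377) = 0.02000; SE₂ = √(0.1920·0.8080/133) = 0.03415.
Independent samples: SE of the difference = √(SE₁² + SE₂²) = √(0.0004 + 0.0011662225) = 0.03958.
z* for 99% confidence is 2.576, so the margin of error is 2.576 × 0.03958 = 0.10196.
Point estimate p̂₁ − p̂₂ = 0.1850 − 0.1920 = -0.0070.
-0.0070 ± 0.10196 → (-0.1090, 0.0950).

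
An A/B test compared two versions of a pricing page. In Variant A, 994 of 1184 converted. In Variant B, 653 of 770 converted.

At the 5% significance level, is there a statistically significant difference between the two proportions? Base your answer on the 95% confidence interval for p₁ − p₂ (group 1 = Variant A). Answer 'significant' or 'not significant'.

First, p̂₁ = 994/1184 = 0.8395; p̂₂ = 653/770 = 0.8481.
The two standard errors are √(0.8395×0.1605/1184) = 0.01067 and √(0.8481×0.1519/770) = 0.01293.
Because the samples are independent, SE_diff = √(0.01067² + 0.01293²) = 0.01676.
Using z* = 1.960 for 95%, ME = 1.960 × 0.01676 = 0.03285.
p̂₁ − p̂₂ = -0.0086; interval -0.0086 ± 0.03285 gives (-0.04145, 0.02425).
The interval (-0.04145, 0.02425) contains 0, so the difference is not significant.

not significant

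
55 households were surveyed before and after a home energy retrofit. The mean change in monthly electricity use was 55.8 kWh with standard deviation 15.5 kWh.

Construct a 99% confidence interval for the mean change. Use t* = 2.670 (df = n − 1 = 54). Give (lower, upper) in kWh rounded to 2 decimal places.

(50.22, 61.38)

Paired design: SE = s_d/√n = 15.5/√55 = 2.0900.
t* = 2.670; margin of error = 2.670 × 2.0900 = 5.5803.
55.8 ± 5.5803 → (50.22, 61.38).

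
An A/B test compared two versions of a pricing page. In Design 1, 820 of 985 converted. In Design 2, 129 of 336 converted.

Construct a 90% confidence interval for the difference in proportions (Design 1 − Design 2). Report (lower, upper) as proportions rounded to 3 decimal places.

(0.401, 0.496)

Sample proportions: 820/985 = 0.8325, 129/336 = 0.3839.
Each SE is √(p̂(1−p̂)/n): √(0.8325·0.1675/985) = 0.01190 and √(0.3839·0.6161/336) = 0.02653.
SE(p̂₁ − p̂₂) = √(SE₁² + SE₂²) = √(0.00014161 + 0.0007038409) = 0.02908, since the two samples are independent.
At 90% confidence z* = 1.645; margin = 1.645 × 0.02908 = 0.04784.
The difference is 0.8325 − 0.3839 = 0.4486, so the interval is 0.4486 ± 0.04784 = (0.401, 0.496).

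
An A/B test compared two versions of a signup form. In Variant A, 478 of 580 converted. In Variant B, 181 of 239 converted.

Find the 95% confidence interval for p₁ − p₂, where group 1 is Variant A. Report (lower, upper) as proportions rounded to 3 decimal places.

p̂₁ = 478/580 = 0.8241 and p̂₂ = 181/239 = 0.7573.
SE₁ = √(p̂₁(1−p̂₁)/n₁) = √(0.8241·0.1759/580) = 0.01581; SE₂ = √(0.7573·0.2427/239) = 0.02773.
Independent samples: SE of the difference = √(SE₁² + SE₂²) = √(0.0002499561 + 0.0007689529) = 0.03192.
z* for 95% confidence is 1.960, so the margin of error is 1.960 × 0.03192 = 0.06256.
Point estimate p̂₁ − p̂₂ = 0.8241 − 0.7573 = 0.0668.
0.0668 ± 0.06256 → (0.004, 0.129).

(0.004, 0.129)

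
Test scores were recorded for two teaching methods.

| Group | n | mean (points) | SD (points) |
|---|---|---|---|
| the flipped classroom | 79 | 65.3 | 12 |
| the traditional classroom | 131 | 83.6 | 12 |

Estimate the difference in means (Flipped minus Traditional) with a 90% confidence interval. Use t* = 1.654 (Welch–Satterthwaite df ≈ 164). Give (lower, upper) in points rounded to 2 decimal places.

(-21.13, -15.47)

Standard errors of each mean: 12/√79 = 1.3501 and 12/√131 = 1.0484.
SE(x̄₁ − x̄₂) = √(1.3501² + 1.0484²) = 1.7094 for independent samples with unequal variances.
With t* = 1.654, the margin is 1.654 × 1.7094 = 2.8273.
x̄₁ − x̄₂ = 65.3 − 83.6 = -18.3000; the interval is -18.3000 ± 2.8273 = (-21.13, -15.47).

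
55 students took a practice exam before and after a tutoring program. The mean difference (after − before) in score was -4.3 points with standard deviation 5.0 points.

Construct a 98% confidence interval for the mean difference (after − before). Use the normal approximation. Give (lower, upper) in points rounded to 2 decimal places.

(-5.87, -2.73)

Paired design: SE = s_d/√n = 5.0/√55 = 0.6742.
z* = 2.326; margin of error = 2.326 × 0.6742 = 1.5682.
-4.3 ± 1.5682 → (-5.87, -2.73).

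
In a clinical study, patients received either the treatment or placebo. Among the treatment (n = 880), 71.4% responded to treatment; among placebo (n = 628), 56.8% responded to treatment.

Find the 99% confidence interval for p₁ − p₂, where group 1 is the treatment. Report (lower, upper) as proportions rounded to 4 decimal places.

The two standard errors are √(0.7140×0.2860/880) = 0.01523 and √(0.5680×0.4320/628) = 0.01977.
Because the samples are independent, SE_diff = √(0.01523² + 0.01977²) = 0.02496.
Using z* = 2.576 for 99%, ME = 2.576 × 0.02496 = 0.06430.
p̂₁ − p̂₂ = 0.1460; interval 0.1460 ± 0.06430 gives (0.0817, 0.2103).

(0.0817, 0.2103)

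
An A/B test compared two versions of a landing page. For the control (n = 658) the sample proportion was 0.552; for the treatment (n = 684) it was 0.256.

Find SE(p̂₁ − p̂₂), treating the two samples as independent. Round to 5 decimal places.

Each SE is √(p̂(1−p̂)/n): √(0.5520·0.4480/658) = 0.01939 and √(0.2560·0.7440/684) = 0.01669.
SE(p̂₁ − p̂₂) = √(SE₁² + SE₂²) = √(0.0003759721 + 0.0002785561) = 0.02558, since the two samples are independent.

0.02558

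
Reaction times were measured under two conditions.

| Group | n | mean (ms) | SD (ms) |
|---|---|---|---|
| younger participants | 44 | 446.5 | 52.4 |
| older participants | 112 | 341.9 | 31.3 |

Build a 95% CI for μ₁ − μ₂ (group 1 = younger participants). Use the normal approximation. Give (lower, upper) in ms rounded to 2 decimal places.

(88.07, 121.13)

Standard errors of each mean: 52.4/√44 = 7.8996 and 31.3/√112 = 2.9576.
SE(x̄₁ − x̄₂) = √(7.8996² + 2.9576²) = 8.4351 for independent samples with unequal variances.
With z* = 1.960, the margin is 1.960 × 8.4351 = 16.5328.
x̄₁ − x̄₂ = 446.5 − 341.9 = 104.6000; the interval is 104.6000 ± 16.5328 = (88.07, 121.13).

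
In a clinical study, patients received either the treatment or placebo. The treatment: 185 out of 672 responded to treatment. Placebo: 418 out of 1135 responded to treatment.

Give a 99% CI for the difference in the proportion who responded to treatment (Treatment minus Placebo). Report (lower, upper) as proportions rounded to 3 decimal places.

First, p̂₁ = 185/672 = 0.2753; p̂₂ = 418/1135 = 0.3683.
The two standard errors are √(0.2753×0.7247/672) = 0.01723 and √(0.3683×0.6317/1135) = 0.01432.
Because the samples are independent, SE_diff = √(0.01723² + 0.01432²) = 0.02240.
Using z* = 2.576 for 99%, ME = 2.576 × 0.02240 = 0.05770.
p̂₁ − p̂₂ = -0.0930; interval -0.0930 ± 0.05770 gives (-0.151, -0.035).

(-0.151, -0.035)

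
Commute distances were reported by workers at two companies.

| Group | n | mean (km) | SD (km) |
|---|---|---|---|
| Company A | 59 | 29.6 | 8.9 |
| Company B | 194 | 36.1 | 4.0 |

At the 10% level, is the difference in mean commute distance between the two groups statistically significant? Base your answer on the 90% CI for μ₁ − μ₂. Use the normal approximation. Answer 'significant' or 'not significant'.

significant

Standard errors of each mean: 8.9/√59 = 1.1587 and 4.0/√194 = 0.2872.
SE(x̄₁ − x̄₂) = √(1.1587² + 0.2872²) = 1.1938 for independent samples with unequal variances.
With z* = 1.645, the margin is 1.645 × 1.1938 = 1.9638.
x̄₁ − x̄₂ = 29.6 − 36.1 = -6.5000; the interval is -6.5000 ± 1.9638 = (-8.4638, -4.5362).
The interval (-8.4638, -4.5362) does not contain 0, so the difference is significant.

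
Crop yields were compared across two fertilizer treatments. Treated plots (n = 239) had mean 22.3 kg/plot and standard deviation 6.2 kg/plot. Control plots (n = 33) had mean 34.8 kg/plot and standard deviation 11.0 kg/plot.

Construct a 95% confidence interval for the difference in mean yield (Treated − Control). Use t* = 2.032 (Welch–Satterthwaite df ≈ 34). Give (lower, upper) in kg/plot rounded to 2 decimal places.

Per-group SEs: s₁/√n₁ = 6.2/√239 = 0.4010, s₂/√n₂ = 11.0/√33 = 1.9149.
Unpooled SE of the difference: √(0.160801 + 3.66684201) = 1.9564.
Margin of error = t* · SE = 2.032 × 1.9564 = 3.9754.
x̄₁ − x̄₂ = 22.3 − 34.8 = -12.5000.
CI: -12.5000 ± 3.9754 = (-16.48, -8.52).

(-16.48, -8.52)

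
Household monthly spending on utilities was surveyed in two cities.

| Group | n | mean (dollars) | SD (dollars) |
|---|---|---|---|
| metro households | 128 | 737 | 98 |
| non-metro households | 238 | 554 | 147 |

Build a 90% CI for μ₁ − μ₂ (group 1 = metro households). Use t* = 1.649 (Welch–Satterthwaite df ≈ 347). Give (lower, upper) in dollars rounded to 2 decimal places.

(161.77, 204.23)

SE₁ = s₁/√n₁ = 98/√128 = 8.6621; SE₂ = 147/√238 = 9.5286.
Independent samples, unequal variances: SE_diff = √(SE₁² + SE₂²) = √(75.03197641 + 90.79421796) = 12.8774.
t* = 1.649, so margin of error = 1.649 × 12.8774 = 21.2348.
Difference in means = 737 − 554 = 183.0000.
183.0000 ± 21.2348 → (161.77, 204.23).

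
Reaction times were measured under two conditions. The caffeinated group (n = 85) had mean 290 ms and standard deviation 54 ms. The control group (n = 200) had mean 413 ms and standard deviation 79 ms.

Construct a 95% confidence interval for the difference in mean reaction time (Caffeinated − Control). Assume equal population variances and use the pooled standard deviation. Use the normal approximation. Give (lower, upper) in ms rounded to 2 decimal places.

Pooled variance s_p² = [84·54² + 199·79²] / (85+200−2) = 5254.0742, so s_p = 72.4850.
SE_diff = s_p·√(1/n₁ + 1/n₂) = 72.4850·√(1/85 + 1/200) = 9.3853.
z* = 1.960; margin = 1.960 × 9.3853 = 18.3952.
Difference = 290 − 413 = -123.0000.
-123.0000 ± 18.3952 → (-141.40, -104.60).

(-141.40, -104.60)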